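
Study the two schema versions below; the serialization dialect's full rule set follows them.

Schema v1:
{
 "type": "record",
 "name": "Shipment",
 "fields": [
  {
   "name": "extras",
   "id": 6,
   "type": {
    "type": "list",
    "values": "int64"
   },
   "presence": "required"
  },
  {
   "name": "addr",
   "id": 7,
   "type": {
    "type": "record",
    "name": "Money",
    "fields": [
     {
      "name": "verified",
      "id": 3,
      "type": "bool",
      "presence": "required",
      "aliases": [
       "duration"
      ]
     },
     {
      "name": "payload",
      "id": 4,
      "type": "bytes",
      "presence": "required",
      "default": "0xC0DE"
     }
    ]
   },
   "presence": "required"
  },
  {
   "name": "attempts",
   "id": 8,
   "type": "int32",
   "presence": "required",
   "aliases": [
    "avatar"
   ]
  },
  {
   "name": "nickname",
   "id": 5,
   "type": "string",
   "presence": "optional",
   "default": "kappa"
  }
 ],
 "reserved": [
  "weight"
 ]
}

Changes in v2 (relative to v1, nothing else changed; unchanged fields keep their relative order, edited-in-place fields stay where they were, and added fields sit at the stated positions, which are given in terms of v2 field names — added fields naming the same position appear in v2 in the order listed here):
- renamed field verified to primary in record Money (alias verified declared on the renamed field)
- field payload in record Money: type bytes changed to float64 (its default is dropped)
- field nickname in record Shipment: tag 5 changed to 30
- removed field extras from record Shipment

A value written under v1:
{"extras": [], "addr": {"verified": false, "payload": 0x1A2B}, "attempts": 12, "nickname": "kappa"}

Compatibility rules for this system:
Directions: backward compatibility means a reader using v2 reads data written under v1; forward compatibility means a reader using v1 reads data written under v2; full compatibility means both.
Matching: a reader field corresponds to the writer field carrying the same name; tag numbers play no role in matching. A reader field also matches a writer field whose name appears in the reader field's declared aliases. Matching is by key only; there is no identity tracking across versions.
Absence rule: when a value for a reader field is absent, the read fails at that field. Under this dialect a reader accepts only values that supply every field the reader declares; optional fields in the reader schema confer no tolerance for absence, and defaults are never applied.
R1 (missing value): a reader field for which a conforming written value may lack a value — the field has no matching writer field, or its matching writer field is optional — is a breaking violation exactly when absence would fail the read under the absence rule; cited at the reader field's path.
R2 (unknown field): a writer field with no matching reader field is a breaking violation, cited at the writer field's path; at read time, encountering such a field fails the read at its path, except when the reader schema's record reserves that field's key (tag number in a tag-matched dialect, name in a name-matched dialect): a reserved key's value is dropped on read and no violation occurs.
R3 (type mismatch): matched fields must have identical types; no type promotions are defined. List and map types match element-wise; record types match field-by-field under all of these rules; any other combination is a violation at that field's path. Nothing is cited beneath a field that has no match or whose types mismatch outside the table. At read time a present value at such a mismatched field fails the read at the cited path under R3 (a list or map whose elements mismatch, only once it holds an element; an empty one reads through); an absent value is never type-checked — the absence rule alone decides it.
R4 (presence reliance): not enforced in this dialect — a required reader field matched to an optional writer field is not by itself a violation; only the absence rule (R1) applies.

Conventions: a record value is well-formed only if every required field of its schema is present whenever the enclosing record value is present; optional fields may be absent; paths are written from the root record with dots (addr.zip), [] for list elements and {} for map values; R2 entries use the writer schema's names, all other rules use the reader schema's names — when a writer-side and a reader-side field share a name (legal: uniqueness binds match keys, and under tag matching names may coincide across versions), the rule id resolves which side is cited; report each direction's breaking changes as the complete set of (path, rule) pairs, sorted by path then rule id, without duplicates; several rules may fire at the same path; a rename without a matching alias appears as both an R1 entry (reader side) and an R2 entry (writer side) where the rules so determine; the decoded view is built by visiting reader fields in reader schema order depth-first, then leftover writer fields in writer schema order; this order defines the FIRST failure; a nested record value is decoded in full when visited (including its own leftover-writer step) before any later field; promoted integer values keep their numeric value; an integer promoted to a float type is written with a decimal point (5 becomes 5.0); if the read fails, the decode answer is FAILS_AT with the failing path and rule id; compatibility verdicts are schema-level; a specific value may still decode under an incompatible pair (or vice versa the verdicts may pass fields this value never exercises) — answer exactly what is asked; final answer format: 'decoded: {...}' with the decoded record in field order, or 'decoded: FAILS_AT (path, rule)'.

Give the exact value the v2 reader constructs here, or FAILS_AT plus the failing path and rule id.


in Shipment below, arrows point writer -> reader
decoding the Shipment value with the v2 reader:
  addr.primary := false (from writer verified)
  read fails at addr.payload under R3
  => FAILS_AT (addr.payload, R3)
ruling out the remaining Shipment differences:
  renamed field verified to primary in record Money (alias verified declared on the renamed field) -> shifts the Shipment verdicts, not this decode
  field nickname in record Shipment: tag 5 changed to 30 -> triggers nothing under the printed rules; the Shipment answer is the same either way
  removed field extras from record Shipment -> shifts the Shipment verdicts, not this decode

decoded: FAILS_AT (addr.payload, R3)


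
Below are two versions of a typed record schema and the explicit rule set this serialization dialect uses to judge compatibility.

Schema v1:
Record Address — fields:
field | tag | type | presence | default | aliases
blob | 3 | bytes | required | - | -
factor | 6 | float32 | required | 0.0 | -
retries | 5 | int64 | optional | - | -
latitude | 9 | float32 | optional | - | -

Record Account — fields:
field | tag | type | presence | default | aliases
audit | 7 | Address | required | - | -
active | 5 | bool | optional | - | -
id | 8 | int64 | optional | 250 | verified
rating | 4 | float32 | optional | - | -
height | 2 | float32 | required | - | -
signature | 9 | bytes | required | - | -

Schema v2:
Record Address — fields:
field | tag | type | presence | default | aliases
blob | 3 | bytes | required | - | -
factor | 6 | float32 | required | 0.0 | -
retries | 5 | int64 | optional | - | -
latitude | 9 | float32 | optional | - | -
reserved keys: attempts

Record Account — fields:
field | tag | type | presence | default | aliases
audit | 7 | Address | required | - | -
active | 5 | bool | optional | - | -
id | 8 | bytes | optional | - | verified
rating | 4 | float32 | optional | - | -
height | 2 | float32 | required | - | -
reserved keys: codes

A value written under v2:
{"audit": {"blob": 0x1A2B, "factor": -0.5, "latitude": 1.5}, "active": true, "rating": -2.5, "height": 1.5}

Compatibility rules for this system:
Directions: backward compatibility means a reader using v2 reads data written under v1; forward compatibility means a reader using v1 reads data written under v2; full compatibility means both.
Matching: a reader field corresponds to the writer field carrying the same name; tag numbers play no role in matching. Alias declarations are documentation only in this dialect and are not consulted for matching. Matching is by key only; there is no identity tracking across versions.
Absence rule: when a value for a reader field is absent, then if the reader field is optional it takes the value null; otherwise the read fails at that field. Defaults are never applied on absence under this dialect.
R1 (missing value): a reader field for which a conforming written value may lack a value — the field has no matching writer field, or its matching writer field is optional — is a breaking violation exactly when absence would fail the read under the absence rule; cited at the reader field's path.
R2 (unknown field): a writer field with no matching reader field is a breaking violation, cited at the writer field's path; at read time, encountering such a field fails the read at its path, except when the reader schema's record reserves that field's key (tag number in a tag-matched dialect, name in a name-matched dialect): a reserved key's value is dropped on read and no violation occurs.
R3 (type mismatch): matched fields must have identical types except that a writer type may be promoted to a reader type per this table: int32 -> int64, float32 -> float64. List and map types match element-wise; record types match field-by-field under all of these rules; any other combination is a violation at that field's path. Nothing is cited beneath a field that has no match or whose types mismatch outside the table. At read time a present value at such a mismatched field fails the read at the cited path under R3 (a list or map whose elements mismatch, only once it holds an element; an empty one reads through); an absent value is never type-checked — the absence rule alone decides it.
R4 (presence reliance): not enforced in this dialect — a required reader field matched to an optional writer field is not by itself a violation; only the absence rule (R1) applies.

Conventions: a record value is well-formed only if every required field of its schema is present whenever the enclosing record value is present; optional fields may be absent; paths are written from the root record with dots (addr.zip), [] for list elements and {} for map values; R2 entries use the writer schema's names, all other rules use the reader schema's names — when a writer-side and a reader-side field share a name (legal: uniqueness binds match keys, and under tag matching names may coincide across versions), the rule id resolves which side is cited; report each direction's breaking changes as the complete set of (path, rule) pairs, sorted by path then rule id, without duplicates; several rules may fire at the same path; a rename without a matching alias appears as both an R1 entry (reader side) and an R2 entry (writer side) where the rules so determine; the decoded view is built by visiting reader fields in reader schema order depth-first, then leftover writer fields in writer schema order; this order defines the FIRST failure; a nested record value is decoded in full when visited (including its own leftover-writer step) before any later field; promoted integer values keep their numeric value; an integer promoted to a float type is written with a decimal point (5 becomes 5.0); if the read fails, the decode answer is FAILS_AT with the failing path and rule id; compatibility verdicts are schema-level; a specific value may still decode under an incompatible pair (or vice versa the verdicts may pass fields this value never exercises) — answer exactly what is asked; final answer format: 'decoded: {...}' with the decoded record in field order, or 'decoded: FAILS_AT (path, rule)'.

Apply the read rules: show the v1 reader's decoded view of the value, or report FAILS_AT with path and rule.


the writer's type comes first in each Account pair
decoding the Account value with the v1 reader:
  audit.blob := 0x1A2B
  audit.factor := -0.5
  audit.retries := null (absent, optional -> null)
  audit.latitude := 1.5
  active := true
  id := null (absent, optional -> null)
  rating := -2.5
  height := 1.5
  read fails at signature under R1 (no fill)
  => FAILS_AT (signature, R1)
checking off the Account differences that do not matter here:
  field id in record Account: type int64 changed to bytes (its default is dropped) -> affects the rule determinations only; this particular Account value decodes identically

decoded: FAILS_AT (signature, R1)


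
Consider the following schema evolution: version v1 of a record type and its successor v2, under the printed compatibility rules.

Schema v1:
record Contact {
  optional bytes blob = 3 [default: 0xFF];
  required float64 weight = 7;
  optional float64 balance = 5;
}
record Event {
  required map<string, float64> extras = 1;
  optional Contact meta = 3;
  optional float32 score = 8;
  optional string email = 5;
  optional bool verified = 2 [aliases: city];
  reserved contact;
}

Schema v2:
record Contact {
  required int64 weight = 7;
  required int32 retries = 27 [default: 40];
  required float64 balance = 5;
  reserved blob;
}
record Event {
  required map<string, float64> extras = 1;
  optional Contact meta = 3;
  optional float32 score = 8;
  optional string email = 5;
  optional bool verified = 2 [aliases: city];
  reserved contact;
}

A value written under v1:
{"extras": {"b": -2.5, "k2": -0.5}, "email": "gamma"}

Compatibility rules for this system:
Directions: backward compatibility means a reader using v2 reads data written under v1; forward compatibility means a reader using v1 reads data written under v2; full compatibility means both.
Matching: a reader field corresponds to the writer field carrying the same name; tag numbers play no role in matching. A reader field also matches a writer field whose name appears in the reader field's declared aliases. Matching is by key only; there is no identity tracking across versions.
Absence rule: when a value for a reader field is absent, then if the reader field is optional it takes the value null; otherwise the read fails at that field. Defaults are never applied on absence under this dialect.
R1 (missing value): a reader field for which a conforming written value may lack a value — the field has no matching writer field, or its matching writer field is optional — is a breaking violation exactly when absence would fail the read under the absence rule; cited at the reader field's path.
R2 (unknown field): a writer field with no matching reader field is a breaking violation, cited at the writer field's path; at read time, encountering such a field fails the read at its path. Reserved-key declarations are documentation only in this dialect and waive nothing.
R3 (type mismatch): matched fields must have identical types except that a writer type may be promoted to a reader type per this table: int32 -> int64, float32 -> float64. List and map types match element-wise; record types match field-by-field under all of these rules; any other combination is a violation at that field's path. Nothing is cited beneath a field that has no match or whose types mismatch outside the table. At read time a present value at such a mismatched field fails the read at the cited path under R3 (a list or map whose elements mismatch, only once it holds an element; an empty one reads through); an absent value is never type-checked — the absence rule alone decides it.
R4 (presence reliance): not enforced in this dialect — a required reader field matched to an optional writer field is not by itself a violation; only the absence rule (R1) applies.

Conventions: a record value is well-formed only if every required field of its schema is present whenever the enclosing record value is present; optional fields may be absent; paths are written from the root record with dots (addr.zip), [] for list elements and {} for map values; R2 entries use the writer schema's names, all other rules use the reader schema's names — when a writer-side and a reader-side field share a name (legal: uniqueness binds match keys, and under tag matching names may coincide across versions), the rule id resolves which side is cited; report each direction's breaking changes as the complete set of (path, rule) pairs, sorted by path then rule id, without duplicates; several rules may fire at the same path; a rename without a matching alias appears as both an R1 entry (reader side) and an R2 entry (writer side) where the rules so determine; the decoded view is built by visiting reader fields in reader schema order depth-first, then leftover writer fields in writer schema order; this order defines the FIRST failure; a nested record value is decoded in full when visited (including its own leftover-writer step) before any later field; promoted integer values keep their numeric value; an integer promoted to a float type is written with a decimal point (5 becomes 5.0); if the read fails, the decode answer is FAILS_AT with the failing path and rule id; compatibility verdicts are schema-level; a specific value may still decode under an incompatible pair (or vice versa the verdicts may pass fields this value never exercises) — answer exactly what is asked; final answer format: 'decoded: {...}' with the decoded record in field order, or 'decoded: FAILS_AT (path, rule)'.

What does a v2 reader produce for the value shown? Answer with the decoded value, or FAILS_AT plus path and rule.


decoded: {"extras": {"b": -2.5, "k2": -0.5}, "meta": null, "score": null, "email": "gamma", "verified": null}

arrows below run writer -> reader for Event
migrating the Event value to v2:
  extras := {"b": -2.5, "k2": -0.5}
  meta := null (absent, optional -> null)
  score := null (absent, optional -> null)
  email := "gamma"
  verified := null (absent, optional -> null)
  => decoded: {"extras": {"b": -2.5, "k2": -0.5}, "meta": null, "score": null, "email": "gamma", "verified": null}
ruling out the remaining Event differences:
  field balance in record Contact: optional changed to required -> affects the rule determinations only; this particular Event value decodes identically
  field weight in record Contact: type float64 changed to int64 -> affects the rule determinations only; this particular Event value decodes identically
  removed field blob from record Contact (its key "blob" joins the reserved list) -> affects the rule determinations only; this particular Event value decodes identically
  added field retries to record Contact: required int32, tag 27, default 40 (in v2 it sits immediately before balance) -> affects the rule determinations only; this particular Event value decodes identically


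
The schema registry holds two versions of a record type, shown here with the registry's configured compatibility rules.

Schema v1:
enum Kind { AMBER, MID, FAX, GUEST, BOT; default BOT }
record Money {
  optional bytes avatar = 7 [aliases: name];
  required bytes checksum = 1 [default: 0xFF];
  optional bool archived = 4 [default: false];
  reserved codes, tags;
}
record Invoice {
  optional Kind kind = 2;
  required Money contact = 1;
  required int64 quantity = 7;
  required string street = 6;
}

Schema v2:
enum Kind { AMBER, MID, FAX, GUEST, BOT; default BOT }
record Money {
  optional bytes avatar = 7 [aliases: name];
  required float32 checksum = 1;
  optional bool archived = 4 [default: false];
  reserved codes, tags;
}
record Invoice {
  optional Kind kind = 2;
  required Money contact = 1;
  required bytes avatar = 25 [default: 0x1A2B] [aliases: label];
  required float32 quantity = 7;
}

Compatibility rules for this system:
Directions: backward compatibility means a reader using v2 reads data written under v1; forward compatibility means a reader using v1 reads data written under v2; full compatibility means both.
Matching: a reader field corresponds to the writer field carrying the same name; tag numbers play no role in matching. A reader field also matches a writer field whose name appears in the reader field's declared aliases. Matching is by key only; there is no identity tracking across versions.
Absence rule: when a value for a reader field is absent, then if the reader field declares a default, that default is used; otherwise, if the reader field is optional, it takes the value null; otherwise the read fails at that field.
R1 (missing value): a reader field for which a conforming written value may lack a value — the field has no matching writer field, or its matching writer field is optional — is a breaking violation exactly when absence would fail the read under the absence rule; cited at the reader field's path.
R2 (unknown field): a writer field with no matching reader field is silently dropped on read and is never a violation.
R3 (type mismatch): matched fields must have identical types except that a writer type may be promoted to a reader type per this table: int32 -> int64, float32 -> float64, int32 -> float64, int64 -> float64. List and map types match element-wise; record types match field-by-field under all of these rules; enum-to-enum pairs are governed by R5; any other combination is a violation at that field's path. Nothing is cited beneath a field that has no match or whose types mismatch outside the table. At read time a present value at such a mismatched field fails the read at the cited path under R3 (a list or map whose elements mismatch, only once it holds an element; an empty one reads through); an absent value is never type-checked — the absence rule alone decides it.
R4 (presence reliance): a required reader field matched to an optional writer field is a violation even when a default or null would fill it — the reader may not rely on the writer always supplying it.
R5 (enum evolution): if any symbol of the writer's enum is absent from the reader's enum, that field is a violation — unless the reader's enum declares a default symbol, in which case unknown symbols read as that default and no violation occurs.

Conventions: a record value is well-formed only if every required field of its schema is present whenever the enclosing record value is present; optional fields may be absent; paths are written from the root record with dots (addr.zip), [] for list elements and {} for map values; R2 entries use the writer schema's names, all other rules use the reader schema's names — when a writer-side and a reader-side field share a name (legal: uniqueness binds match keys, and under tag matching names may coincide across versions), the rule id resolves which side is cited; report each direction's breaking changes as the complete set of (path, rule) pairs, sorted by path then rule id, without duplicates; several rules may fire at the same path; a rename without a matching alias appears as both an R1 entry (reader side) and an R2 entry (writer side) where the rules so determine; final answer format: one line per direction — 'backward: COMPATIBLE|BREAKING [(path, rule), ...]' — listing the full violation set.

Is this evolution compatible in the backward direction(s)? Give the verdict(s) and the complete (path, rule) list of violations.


backward: BREAKING [(contact.checksum, R3), (quantity, R3)]

in Invoice below, arrows point writer -> reader
backward on Invoice — v2 reading data written by v1:
  kind: Kind -> Kind, writer optional; from kind
  contact: Money -> Money, writer required; from contact
  avatar: no writer match
  quantity: int64 -> float32, writer required; from quantity
  leftover writer field: street
  contact.avatar: bytes -> bytes, writer optional; from contact.avatar
  contact.checksum: bytes -> float32, writer required; from contact.checksum
  contact.archived: bool -> bool, writer optional; from contact.archived
  rule R3 violated at contact.checksum
  rule R3 violated at quantity
  => 2 violation(s): backward is BREAKING for Invoice
remaining Invoice differences; none change what is asked:
  added field avatar to record Invoice: required bytes, tag 25, default 0x1A2B (in v2 it sits immediately before quantity) -> no rule fires on it in Invoice's dialect; the asked verdict holds
  removed field street from record Invoice -> matters only for Invoice's forward compatibility — outside the asked direction


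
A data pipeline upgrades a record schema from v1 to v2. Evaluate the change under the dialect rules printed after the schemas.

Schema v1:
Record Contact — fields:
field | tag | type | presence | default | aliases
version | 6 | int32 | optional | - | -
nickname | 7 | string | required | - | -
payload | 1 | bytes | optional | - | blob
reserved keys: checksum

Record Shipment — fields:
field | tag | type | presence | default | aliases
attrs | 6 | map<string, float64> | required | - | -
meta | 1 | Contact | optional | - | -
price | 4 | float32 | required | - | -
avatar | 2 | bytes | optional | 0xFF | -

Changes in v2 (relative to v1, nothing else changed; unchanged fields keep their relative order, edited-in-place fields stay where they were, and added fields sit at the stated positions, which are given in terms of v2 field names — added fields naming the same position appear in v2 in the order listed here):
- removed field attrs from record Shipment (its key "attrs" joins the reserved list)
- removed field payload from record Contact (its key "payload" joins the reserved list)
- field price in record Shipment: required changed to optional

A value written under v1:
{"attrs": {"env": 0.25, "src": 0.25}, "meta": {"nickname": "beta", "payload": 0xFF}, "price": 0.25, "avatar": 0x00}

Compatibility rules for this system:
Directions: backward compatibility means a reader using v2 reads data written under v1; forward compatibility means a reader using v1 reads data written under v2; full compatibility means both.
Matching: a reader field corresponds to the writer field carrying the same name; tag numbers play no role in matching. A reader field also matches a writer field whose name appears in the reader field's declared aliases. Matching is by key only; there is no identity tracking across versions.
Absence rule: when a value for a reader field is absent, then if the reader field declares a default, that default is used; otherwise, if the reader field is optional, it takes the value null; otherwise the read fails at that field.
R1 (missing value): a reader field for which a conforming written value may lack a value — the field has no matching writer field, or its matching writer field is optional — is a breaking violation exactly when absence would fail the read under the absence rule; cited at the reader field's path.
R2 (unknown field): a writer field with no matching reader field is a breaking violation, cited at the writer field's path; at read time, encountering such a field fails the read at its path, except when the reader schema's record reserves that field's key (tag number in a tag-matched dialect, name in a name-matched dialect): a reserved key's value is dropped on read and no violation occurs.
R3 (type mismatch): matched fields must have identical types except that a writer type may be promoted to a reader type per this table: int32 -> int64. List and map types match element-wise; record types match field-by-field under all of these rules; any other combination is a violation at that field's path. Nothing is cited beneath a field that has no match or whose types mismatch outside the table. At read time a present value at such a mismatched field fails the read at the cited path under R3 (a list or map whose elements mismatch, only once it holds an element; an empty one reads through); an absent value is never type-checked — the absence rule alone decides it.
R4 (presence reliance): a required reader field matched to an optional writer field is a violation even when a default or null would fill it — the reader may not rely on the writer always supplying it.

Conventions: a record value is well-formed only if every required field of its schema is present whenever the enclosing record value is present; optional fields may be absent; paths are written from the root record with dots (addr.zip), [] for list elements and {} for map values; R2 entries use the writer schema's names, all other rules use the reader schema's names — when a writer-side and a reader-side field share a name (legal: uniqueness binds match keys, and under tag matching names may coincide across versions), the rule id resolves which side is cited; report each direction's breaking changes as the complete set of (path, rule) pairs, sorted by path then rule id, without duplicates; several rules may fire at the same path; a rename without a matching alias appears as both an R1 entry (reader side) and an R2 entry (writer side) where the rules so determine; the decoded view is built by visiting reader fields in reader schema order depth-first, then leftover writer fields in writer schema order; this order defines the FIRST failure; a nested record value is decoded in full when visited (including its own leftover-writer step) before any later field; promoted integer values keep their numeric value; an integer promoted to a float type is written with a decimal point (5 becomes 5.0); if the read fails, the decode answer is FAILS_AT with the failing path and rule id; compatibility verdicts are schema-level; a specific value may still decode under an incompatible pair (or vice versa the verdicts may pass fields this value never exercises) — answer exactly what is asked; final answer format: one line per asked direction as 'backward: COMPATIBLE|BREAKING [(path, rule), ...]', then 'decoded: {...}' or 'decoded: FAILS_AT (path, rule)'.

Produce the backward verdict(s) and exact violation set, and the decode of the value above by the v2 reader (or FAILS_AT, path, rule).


arrows below run writer -> reader for Shipment
backward on Shipment — v2 reading data written by v1:
  writer optional, Contact -> Contact: reader meta maps from writer meta
  writer required, float32 -> float32: reader price maps from writer price
  writer optional, bytes -> bytes: reader avatar maps from writer avatar
  writer attrs: unknown to reader
  writer optional, int32 -> int32: reader meta.version maps from writer meta.version
  writer required, string -> string: reader meta.nickname maps from writer meta.nickname
  writer meta.payload: unknown to reader
  => backward: COMPATIBLE
decode (reader v2):
  meta.version := null (not supplied -> null)
  meta.nickname := "beta"
  writer meta.payload: reserved -> dropped
  price := 0.25
  avatar := 0x00
  writer attrs: reserved -> dropped
  => decoded: {"meta": {"version": null, "nickname": "beta"}, "price": 0.25, "avatar": 0x00}
the rest of the Shipment diff is inert for this question:
  field price in record Shipment: required changed to optional -> matters only for Shipment's forward compatibility — outside the asked direction

backward: COMPATIBLE []; decoded: {"meta": {"version": null, "nickname": "beta"}, "price": 0.25, "avatar": 0x00}


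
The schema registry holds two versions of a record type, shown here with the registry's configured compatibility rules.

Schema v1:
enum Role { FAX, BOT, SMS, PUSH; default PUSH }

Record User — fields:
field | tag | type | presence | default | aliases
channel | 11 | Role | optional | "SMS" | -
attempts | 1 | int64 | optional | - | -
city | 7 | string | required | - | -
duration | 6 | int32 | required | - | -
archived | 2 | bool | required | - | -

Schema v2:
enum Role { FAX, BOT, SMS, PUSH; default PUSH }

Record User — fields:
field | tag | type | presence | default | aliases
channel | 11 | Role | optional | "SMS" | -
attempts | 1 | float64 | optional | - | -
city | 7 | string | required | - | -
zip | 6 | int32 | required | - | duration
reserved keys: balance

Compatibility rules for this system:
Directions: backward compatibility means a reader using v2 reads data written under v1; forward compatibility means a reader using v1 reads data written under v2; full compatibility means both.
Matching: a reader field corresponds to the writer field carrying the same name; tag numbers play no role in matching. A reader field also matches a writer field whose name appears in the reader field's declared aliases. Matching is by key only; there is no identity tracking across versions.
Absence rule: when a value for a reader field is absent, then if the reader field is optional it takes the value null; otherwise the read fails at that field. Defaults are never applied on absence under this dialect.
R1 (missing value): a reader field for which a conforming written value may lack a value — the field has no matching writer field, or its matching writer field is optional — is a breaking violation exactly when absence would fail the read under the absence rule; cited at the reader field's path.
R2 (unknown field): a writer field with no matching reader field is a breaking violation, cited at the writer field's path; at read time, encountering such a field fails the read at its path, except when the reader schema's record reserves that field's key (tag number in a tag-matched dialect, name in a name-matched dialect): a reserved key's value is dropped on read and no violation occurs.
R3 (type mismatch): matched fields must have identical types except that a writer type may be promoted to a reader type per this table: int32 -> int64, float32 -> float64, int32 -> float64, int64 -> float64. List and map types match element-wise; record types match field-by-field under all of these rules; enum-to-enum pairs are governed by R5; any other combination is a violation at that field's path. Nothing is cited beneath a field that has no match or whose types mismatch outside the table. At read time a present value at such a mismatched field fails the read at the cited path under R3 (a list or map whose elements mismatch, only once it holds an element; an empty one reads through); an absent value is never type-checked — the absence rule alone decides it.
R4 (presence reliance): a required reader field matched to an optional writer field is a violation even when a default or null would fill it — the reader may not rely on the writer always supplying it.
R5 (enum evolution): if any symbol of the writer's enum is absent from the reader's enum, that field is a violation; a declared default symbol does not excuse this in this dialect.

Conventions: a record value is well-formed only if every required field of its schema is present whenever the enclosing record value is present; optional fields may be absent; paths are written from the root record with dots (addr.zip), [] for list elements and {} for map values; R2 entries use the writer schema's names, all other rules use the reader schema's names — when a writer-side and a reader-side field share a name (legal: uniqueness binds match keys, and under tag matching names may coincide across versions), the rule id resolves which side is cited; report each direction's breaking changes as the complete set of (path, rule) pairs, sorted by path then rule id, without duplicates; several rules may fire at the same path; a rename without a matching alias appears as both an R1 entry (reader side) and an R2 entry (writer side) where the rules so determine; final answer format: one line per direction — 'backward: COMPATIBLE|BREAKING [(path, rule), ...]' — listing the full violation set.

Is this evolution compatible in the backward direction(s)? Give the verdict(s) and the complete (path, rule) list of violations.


each type pair in User: writer, then reader
backward for User (reader v2, writer v1):
  channel: paired with writer channel (Role -> Role; writer optional)
  attempts: paired with writer attempts (int64 -> float64; writer optional)
  city: paired with writer city (string -> string; writer required)
  zip: paired with writer duration (int32 -> int32; writer required)
  writer field archived has no reader counterpart
  breaking: (archived, R2)
  => 1 violation(s): backward is BREAKING for User
the rest of the User diff is inert for this question:
  renamed field duration to zip in record User (alias duration declared on the renamed field) -> its effect on User is confined to the forward direction, not asked
  field attempts in record User: type int64 changed to float64 -> its effect on User is confined to the forward direction, not asked

backward: BREAKING [(archived, R2)]


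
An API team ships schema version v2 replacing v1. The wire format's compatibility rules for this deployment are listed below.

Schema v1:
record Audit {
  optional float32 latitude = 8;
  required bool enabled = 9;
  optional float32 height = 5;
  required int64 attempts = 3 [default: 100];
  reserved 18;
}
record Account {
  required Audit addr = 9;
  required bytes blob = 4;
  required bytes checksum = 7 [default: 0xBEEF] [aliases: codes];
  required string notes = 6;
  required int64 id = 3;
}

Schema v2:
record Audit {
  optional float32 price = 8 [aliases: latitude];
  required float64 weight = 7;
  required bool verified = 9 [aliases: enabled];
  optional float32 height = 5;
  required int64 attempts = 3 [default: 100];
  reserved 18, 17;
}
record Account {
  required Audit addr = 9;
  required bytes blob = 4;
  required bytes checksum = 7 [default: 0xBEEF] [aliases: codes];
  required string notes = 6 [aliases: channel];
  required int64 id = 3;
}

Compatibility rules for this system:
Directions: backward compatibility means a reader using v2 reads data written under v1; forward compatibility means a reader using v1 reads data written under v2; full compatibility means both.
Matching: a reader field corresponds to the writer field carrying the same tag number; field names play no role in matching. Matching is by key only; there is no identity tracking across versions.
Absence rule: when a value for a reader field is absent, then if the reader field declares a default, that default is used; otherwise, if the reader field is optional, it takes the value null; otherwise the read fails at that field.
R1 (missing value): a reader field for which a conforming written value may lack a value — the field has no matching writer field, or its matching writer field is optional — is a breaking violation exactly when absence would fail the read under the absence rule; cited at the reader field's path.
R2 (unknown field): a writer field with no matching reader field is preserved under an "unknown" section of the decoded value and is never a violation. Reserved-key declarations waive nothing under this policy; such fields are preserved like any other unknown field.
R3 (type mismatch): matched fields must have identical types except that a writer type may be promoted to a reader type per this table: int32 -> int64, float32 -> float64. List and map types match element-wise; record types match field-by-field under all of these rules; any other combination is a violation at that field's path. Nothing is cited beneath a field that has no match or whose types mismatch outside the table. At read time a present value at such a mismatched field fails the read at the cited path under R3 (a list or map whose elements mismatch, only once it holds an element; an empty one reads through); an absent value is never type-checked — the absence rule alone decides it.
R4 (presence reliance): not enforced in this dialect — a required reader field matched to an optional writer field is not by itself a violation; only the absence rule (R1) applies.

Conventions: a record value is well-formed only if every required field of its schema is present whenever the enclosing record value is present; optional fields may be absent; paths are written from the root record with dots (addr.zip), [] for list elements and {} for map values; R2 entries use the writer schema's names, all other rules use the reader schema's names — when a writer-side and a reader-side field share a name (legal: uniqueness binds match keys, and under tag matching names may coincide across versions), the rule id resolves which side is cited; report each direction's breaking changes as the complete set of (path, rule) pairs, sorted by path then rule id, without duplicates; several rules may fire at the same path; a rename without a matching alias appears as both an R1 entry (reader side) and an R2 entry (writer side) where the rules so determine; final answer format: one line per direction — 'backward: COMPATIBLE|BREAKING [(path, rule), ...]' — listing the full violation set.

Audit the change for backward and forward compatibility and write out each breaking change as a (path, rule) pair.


arrows below run writer -> reader for Account
backward analysis of Account with v2 as reader and v1 as writer:
  addr: Audit -> Audit, writer required; from addr
  blob: bytes -> bytes, writer required; from blob
  checksum: bytes -> bytes, writer required; from checksum
  notes: string -> string, writer required; from notes
  id: int64 -> int64, writer required; from id
  addr.price: float32 -> float32, writer optional; from addr.latitude
  no writer field matches reader addr.weight
  addr.verified: bool -> bool, writer required; from addr.enabled
  addr.height: float32 -> float32, writer optional; from addr.height
  addr.attempts: int64 -> int64, writer required; from addr.attempts
  rule R1 violated at addr.weight
  => backward verdict for Account: BREAKING, 1 violation(s)
forward analysis of Account with v1 as reader and v2 as writer:
  addr: Audit -> Audit, writer required; from addr
  blob: bytes -> bytes, writer required; from blob
  checksum: bytes -> bytes, writer required; from checksum
  notes: string -> string, writer required; from notes
  id: int64 -> int64, writer required; from id
  addr.latitude: float32 -> float32, writer optional; from addr.price
  addr.enabled: bool -> bool, writer required; from addr.verified
  addr.height: float32 -> float32, writer optional; from addr.height
  addr.attempts: int64 -> int64, writer required; from addr.attempts
  writer addr.weight: unknown to reader
  => forward: COMPATIBLE

backward: BREAKING [(addr.weight, R1)]; forward: COMPATIBLE []
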